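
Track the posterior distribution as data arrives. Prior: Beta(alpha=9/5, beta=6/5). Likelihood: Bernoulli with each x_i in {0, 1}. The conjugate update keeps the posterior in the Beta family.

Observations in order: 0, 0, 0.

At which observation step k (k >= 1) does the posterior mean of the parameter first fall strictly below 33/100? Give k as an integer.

k = 3

obs 1: x=0 → posterior Beta(9/5, 11/5)
obs 2: x=0 → posterior Beta(9/5, 16/5)
obs 3: x=0 → posterior Beta(9/5, 21/5)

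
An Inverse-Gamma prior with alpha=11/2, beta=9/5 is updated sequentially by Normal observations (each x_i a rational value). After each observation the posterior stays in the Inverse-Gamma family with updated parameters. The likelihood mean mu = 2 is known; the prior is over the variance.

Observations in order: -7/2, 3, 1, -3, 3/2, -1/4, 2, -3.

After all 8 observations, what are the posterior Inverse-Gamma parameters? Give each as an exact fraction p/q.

alpha=19/2, beta=7293/160

obs 1: x=-7/2 → posterior Inverse-Gamma(6, 677/40)
obs 2: x=3 → posterior Inverse-Gamma(13/2, 697/40)
obs 3: x=1 → posterior Inverse-Gamma(7, 717/40)
obs 4: x=-3 → posterior Inverse-Gamma(15/2, 1217/40)
obs 5: x=3/2 → posterior Inverse-Gamma(8, 611/20)
obs 6: x=-1/4 → posterior Inverse-Gamma(17/2, 5293/160)
obs 7: x=2 → posterior Inverse-Gamma(9, 5293/160)
obs 8: x=-3 → posterior Inverse-Gamma(19/2, 7293/160)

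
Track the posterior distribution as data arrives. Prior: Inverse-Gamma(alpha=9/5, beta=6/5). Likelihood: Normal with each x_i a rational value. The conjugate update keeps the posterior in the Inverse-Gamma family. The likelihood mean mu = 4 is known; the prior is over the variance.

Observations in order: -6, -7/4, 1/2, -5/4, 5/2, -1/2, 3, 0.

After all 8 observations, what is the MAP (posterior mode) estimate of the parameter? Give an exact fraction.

obs 1: x=-6 → posterior Inverse-Gamma(23/10, 256/5)
obs 2: x=-7/4 → posterior Inverse-Gamma(14/5, 10837/160)
obs 3: x=1/2 → posterior Inverse-Gamma(33/10, 11817/160)
obs 4: x=-5/4 → posterior Inverse-Gamma(19/5, 7011/80)
obs 5: x=5/2 → posterior Inverse-Gamma(43/10, 7101/80)
obs 6: x=-1/2 → posterior Inverse-Gamma(24/5, 7911/80)
obs 7: x=3 → posterior Inverse-Gamma(53/10, 7951/80)
obs 8: x=0 → posterior Inverse-Gamma(29/5, 8591/80)

8591/544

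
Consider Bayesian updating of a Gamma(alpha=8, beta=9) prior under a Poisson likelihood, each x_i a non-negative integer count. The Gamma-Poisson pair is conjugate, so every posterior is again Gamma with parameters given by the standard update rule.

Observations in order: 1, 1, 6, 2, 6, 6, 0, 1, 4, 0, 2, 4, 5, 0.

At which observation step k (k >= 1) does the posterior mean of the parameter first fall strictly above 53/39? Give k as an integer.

obs 1: x=1 → posterior Gamma(9, 10)
obs 2: x=1 → posterior Gamma(10, 11)
obs 3: x=6 → posterior Gamma(16, 12)
obs 4: x=2 → posterior Gamma(18, 13)
obs 5: x=6 → posterior Gamma(24, 14)
obs 6: x=6 → posterior Gamma(30, 15)
obs 7: x=0 → posterior Gamma(30, 16)
obs 8: x=1 → posterior Gamma(31, 17)
obs 9: x=4 → posterior Gamma(35, 18)
obs 10: x=0 → posterior Gamma(35, 19)
obs 11: x=2 → posterior Gamma(37, 20)
obs 12: x=4 → posterior Gamma(41, 21)
obs 13: x=5 → posterior Gamma(46, 22)
obs 14: x=0 → posterior Gamma(46, 23)

k = 4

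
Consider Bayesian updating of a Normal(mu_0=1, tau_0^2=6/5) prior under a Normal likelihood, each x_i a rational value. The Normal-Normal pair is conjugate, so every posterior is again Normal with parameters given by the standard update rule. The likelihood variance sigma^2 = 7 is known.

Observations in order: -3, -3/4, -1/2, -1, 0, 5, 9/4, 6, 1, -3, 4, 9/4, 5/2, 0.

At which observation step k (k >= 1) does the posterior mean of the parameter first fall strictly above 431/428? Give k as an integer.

obs 1: x=-3 → posterior Normal(17/41, 42/41)
obs 2: x=-3/4 → posterior Normal(25/94, 42/47)
obs 3: x=-1/2 → posterior Normal(19/106, 42/53)
obs 4: x=-1 → posterior Normal(7/118, 42/59)
obs 5: x=0 → posterior Normal(7/130, 42/65)
obs 6: x=5 → posterior Normal(67/142, 42/71)
obs 7: x=9/4 → posterior Normal(47/77, 6/11)
obs 8: x=6 → posterior Normal(1, 42/83)
obs 9: x=1 → posterior Normal(1, 42/89)
obs 10: x=-3 → posterior Normal(71/95, 42/95)
obs 11: x=4 → posterior Normal(95/101, 42/101)
obs 12: x=9/4 → posterior Normal(217/214, 42/107)
obs 13: x=5/2 → posterior Normal(247/226, 42/113)
obs 14: x=0 → posterior Normal(247/238, 6/17)

k = 12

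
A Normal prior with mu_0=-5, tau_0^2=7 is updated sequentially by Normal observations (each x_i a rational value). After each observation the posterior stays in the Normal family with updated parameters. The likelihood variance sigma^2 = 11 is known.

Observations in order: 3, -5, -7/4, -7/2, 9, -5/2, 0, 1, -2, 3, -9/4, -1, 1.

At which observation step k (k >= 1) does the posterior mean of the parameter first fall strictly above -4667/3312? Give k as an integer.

obs 1: x=3 → posterior Normal(-17/9, 77/18)
obs 2: x=-5 → posterior Normal(-69/25, 77/25)
obs 3: x=-7/4 → posterior Normal(-325/128, 77/32)
obs 4: x=-7/2 → posterior Normal(-141/52, 77/39)
obs 5: x=9 → posterior Normal(-171/184, 77/46)
obs 6: x=-5/2 → posterior Normal(-241/212, 77/53)
obs 7: x=0 → posterior Normal(-241/240, 77/60)
obs 8: x=1 → posterior Normal(-213/268, 77/67)
obs 9: x=-2 → posterior Normal(-269/296, 77/74)
obs 10: x=3 → posterior Normal(-185/324, 77/81)
obs 11: x=-9/4 → posterior Normal(-31/44, 7/8)
obs 12: x=-1 → posterior Normal(-69/95, 77/95)
obs 13: x=1 → posterior Normal(-31/51, 77/102)

k = 5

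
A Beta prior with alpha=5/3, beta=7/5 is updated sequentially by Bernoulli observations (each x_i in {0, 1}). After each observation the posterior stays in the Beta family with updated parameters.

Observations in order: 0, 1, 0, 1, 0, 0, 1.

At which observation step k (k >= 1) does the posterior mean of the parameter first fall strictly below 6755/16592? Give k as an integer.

k = 6

obs 1: x=0 → posterior Beta(5/3, 12/5)
obs 2: x=1 → posterior Beta(8/3, 12/5)
obs 3: x=0 → posterior Beta(8/3, 17/5)
obs 4: x=1 → posterior Beta(11/3, 17/5)
obs 5: x=0 → posterior Beta(11/3, 22/5)
obs 6: x=0 → posterior Beta(11/3, 27/5)
obs 7: x=1 → posterior Beta(14/3, 27/5)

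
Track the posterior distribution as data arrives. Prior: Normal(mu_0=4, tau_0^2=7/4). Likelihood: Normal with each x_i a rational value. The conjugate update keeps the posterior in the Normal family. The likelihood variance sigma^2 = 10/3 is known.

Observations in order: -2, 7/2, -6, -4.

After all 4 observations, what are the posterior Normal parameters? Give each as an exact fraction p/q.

mu_0=-37/248, tau_0^2=35/62

obs 1: x=-2 → posterior Normal(118/61, 70/61)
obs 2: x=7/2 → posterior Normal(383/164, 35/41)
obs 3: x=-6 → posterior Normal(131/206, 70/103)
obs 4: x=-4 → posterior Normal(-37/248, 35/62)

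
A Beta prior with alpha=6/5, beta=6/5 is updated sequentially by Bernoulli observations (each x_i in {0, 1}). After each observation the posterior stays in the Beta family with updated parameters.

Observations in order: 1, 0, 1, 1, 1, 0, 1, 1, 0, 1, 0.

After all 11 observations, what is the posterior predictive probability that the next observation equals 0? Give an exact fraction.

obs 1: x=1 → posterior Beta(11/5, 6/5)
obs 2: x=0 → posterior Beta(11/5, 11/5)
obs 3: x=1 → posterior Beta(16/5, 11/5)
obs 4: x=1 → posterior Beta(21/5, 11/5)
obs 5: x=1 → posterior Beta(26/5, 11/5)
obs 6: x=0 → posterior Beta(26/5, 16/5)
obs 7: x=1 → posterior Beta(31/5, 16/5)
obs 8: x=1 → posterior Beta(36/5, 16/5)
obs 9: x=0 → posterior Beta(36/5, 21/5)
obs 10: x=1 → posterior Beta(41/5, 21/5)
obs 11: x=0 → posterior Beta(41/5, 26/5)

26/67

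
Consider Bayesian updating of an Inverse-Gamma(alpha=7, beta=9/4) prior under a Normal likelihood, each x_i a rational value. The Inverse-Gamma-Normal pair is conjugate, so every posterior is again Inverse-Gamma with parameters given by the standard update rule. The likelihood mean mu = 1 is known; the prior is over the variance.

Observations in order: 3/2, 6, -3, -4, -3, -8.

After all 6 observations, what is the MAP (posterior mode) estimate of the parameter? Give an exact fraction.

61/8

obs 1: x=3/2 → posterior Inverse-Gamma(15/2, 19/8)
obs 2: x=6 → posterior Inverse-Gamma(8, 119/8)
obs 3: x=-3 → posterior Inverse-Gamma(17/2, 183/8)
obs 4: x=-4 → posterior Inverse-Gamma(9, 283/8)
obs 5: x=-3 → posterior Inverse-Gamma(19/2, 347/8)
obs 6: x=-8 → posterior Inverse-Gamma(10, 671/8)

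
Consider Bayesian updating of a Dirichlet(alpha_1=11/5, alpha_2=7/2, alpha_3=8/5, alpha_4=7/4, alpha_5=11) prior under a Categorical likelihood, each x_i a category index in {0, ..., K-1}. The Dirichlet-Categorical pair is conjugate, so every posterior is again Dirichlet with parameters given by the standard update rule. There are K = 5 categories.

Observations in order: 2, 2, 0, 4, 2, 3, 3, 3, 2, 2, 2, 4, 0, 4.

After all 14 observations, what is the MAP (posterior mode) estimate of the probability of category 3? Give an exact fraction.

obs 1: x=2 → posterior Dirichlet(11/5, 7/2, 13/5, 7/4, 11)
obs 2: x=2 → posterior Dirichlet(11/5, 7/2, 18/5, 7/4, 11)
obs 3: x=0 → posterior Dirichlet(16/5, 7/2, 18/5, 7/4, 11)
obs 4: x=4 → posterior Dirichlet(16/5, 7/2, 18/5, 7/4, 12)
obs 5: x=2 → posterior Dirichlet(16/5, 7/2, 23/5, 7/4, 12)
obs 6: x=3 → posterior Dirichlet(16/5, 7/2, 23/5, 11/4, 12)
obs 7: x=3 → posterior Dirichlet(16/5, 7/2, 23/5, 15/4, 12)
obs 8: x=3 → posterior Dirichlet(16/5, 7/2, 23/5, 19/4, 12)
obs 9: x=2 → posterior Dirichlet(16/5, 7/2, 28/5, 19/4, 12)
obs 10: x=2 → posterior Dirichlet(16/5, 7/2, 33/5, 19/4, 12)
obs 11: x=2 → posterior Dirichlet(16/5, 7/2, 38/5, 19/4, 12)
obs 12: x=4 → posterior Dirichlet(16/5, 7/2, 38/5, 19/4, 13)
obs 13: x=0 → posterior Dirichlet(21/5, 7/2, 38/5, 19/4, 13)
obs 14: x=4 → posterior Dirichlet(21/5, 7/2, 38/5, 19/4, 14)

75/581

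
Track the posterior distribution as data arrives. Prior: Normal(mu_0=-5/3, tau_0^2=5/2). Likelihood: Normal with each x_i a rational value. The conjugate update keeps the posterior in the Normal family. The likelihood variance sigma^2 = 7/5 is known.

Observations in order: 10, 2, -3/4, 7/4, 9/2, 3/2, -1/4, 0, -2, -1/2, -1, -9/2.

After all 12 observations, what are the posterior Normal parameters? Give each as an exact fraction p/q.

mu_0=2945/3768, tau_0^2=35/314

obs 1: x=10 → posterior Normal(680/117, 35/39)
obs 2: x=2 → posterior Normal(415/96, 35/64)
obs 3: x=-3/4 → posterior Normal(3095/1068, 35/89)
obs 4: x=7/4 → posterior Normal(905/342, 35/114)
obs 5: x=9/2 → posterior Normal(2485/834, 35/139)
obs 6: x=3/2 → posterior Normal(1355/492, 35/164)
obs 7: x=-1/4 → posterior Normal(5345/2268, 5/27)
obs 8: x=0 → posterior Normal(5345/2568, 35/214)
obs 9: x=-2 → posterior Normal(4745/2868, 35/239)
obs 10: x=-1/2 → posterior Normal(4595/3168, 35/264)
obs 11: x=-1 → posterior Normal(4295/3468, 35/289)
obs 12: x=-9/2 → posterior Normal(2945/3768, 35/314)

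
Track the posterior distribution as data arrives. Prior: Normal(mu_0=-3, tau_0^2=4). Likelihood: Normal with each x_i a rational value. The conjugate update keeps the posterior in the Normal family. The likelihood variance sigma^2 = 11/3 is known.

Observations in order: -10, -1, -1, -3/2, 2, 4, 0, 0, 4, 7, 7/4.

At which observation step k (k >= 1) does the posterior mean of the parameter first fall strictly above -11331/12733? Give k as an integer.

obs 1: x=-10 → posterior Normal(-153/23, 44/23)
obs 2: x=-1 → posterior Normal(-33/7, 44/35)
obs 3: x=-1 → posterior Normal(-177/47, 44/47)
obs 4: x=-3/2 → posterior Normal(-195/59, 44/59)
obs 5: x=2 → posterior Normal(-171/71, 44/71)
obs 6: x=4 → posterior Normal(-123/83, 44/83)
obs 7: x=0 → posterior Normal(-123/95, 44/95)
obs 8: x=0 → posterior Normal(-123/107, 44/107)
obs 9: x=4 → posterior Normal(-75/119, 44/119)
obs 10: x=7 → posterior Normal(9/131, 44/131)
obs 11: x=7/4 → posterior Normal(30/143, 4/13)

k = 9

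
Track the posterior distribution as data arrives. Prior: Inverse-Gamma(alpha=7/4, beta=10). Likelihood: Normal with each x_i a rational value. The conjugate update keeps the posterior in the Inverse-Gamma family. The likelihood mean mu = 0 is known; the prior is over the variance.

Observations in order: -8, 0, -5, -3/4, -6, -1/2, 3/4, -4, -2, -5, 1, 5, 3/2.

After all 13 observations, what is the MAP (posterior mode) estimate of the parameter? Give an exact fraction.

1757/148

obs 1: x=-8 → posterior Inverse-Gamma(9/4, 42)
obs 2: x=0 → posterior Inverse-Gamma(11/4, 42)
obs 3: x=-5 → posterior Inverse-Gamma(13/4, 109/2)
obs 4: x=-3/4 → posterior Inverse-Gamma(15/4, 1753/32)
obs 5: x=-6 → posterior Inverse-Gamma(17/4, 2329/32)
obs 6: x=-1/2 → posterior Inverse-Gamma(19/4, 2333/32)
obs 7: x=3/4 → posterior Inverse-Gamma(21/4, 1171/16)
obs 8: x=-4 → posterior Inverse-Gamma(23/4, 1299/16)
obs 9: x=-2 → posterior Inverse-Gamma(25/4, 1331/16)
obs 10: x=-5 → posterior Inverse-Gamma(27/4, 1531/16)
obs 11: x=1 → posterior Inverse-Gamma(29/4, 1539/16)
obs 12: x=5 → posterior Inverse-Gamma(31/4, 1739/16)
obs 13: x=3/2 → posterior Inverse-Gamma(33/4, 1757/16)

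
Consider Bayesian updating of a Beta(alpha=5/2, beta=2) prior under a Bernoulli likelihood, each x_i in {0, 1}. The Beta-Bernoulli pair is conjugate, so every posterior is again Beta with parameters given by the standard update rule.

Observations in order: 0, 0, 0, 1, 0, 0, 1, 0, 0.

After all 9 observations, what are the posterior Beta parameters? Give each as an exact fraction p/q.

obs 1: x=0 → posterior Beta(5/2, 3)
obs 2: x=0 → posterior Beta(5/2, 4)
obs 3: x=0 → posterior Beta(5/2, 5)
obs 4: x=1 → posterior Beta(7/2, 5)
obs 5: x=0 → posterior Beta(7/2, 6)
obs 6: x=0 → posterior Beta(7/2, 7)
obs 7: x=1 → posterior Beta(9/2, 7)
obs 8: x=0 → posterior Beta(9/2, 8)
obs 9: x=0 → posterior Beta(9/2, 9)

alpha=9/2, beta=9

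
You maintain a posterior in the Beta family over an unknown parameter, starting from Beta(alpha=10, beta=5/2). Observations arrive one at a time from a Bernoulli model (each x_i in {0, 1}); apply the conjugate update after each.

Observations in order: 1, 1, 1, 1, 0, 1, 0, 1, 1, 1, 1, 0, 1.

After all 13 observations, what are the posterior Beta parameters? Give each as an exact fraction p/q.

alpha=20, beta=11/2

obs 1: x=1 → posterior Beta(11, 5/2)
obs 2: x=1 → posterior Beta(12, 5/2)
obs 3: x=1 → posterior Beta(13, 5/2)
obs 4: x=1 → posterior Beta(14, 5/2)
obs 5: x=0 → posterior Beta(14, 7/2)
obs 6: x=1 → posterior Beta(15, 7/2)
obs 7: x=0 → posterior Beta(15, 9/2)
obs 8: x=1 → posterior Beta(16, 9/2)
obs 9: x=1 → posterior Beta(17, 9/2)
obs 10: x=1 → posterior Beta(18, 9/2)
obs 11: x=1 → posterior Beta(19, 9/2)
obs 12: x=0 → posterior Beta(19, 11/2)
obs 13: x=1 → posterior Beta(20, 11/2)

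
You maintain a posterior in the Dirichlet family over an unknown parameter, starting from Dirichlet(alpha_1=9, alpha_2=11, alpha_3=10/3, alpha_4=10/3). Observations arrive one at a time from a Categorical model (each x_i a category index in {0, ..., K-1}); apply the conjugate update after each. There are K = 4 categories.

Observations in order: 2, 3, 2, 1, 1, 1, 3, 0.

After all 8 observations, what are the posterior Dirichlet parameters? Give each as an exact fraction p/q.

alpha_1=10, alpha_2=14, alpha_3=16/3, alpha_4=16/3

obs 1: x=2 → posterior Dirichlet(9, 11, 13/3, 10/3)
obs 2: x=3 → posterior Dirichlet(9, 11, 13/3, 13/3)
obs 3: x=2 → posterior Dirichlet(9, 11, 16/3, 13/3)
obs 4: x=1 → posterior Dirichlet(9, 12, 16/3, 13/3)
obs 5: x=1 → posterior Dirichlet(9, 13, 16/3, 13/3)
obs 6: x=1 → posterior Dirichlet(9, 14, 16/3, 13/3)
obs 7: x=3 → posterior Dirichlet(9, 14, 16/3, 16/3)
obs 8: x=0 → posterior Dirichlet(10, 14, 16/3, 16/3)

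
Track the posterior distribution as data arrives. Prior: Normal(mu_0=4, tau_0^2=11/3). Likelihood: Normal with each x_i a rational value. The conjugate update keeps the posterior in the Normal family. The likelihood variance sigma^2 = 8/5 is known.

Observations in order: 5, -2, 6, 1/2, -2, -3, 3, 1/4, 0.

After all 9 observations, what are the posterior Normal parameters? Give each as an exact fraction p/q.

mu_0=2089/2076, tau_0^2=88/519

obs 1: x=5 → posterior Normal(371/79, 88/79)
obs 2: x=-2 → posterior Normal(261/134, 44/67)
obs 3: x=6 → posterior Normal(197/63, 88/189)
obs 4: x=1/2 → posterior Normal(1237/488, 22/61)
obs 5: x=-2 → posterior Normal(1017/598, 88/299)
obs 6: x=-3 → posterior Normal(229/236, 44/177)
obs 7: x=3 → posterior Normal(1017/818, 88/409)
obs 8: x=1/4 → posterior Normal(2089/1856, 11/58)
obs 9: x=0 → posterior Normal(2089/2076, 88/519)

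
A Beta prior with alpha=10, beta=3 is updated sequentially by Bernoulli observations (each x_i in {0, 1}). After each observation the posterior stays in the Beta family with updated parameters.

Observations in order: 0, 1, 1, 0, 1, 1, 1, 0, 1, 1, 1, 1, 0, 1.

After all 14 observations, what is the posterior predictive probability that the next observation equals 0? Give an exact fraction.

obs 1: x=0 → posterior Beta(10, 4)
obs 2: x=1 → posterior Beta(11, 4)
obs 3: x=1 → posterior Beta(12, 4)
obs 4: x=0 → posterior Beta(12, 5)
obs 5: x=1 → posterior Beta(13, 5)
obs 6: x=1 → posterior Beta(14, 5)
obs 7: x=1 → posterior Beta(15, 5)
obs 8: x=0 → posterior Beta(15, 6)
obs 9: x=1 → posterior Beta(16, 6)
obs 10: x=1 → posterior Beta(17, 6)
obs 11: x=1 → posterior Beta(18, 6)
obs 12: x=1 → posterior Beta(19, 6)
obs 13: x=0 → posterior Beta(19, 7)
obs 14: x=1 → posterior Beta(20, 7)

7/27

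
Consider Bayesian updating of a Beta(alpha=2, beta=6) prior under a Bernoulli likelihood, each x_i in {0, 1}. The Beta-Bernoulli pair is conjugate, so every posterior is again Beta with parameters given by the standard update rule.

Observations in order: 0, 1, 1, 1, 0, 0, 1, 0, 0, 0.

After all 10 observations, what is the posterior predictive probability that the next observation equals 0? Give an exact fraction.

2/3

obs 1: x=0 → posterior Beta(2, 7)
obs 2: x=1 → posterior Beta(3, 7)
obs 3: x=1 → posterior Beta(4, 7)
obs 4: x=1 → posterior Beta(5, 7)
obs 5: x=0 → posterior Beta(5, 8)
obs 6: x=0 → posterior Beta(5, 9)
obs 7: x=1 → posterior Beta(6, 9)
obs 8: x=0 → posterior Beta(6, 10)
obs 9: x=0 → posterior Beta(6, 11)
obs 10: x=0 → posterior Beta(6, 12)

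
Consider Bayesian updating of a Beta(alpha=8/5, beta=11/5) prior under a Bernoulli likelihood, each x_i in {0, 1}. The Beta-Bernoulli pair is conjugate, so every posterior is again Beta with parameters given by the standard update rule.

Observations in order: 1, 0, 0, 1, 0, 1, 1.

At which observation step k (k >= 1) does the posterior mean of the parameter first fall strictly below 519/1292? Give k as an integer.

k = 3

obs 1: x=1 → posterior Beta(13/5, 11/5)
obs 2: x=0 → posterior Beta(13/5, 16/5)
obs 3: x=0 → posterior Beta(13/5, 21/5)
obs 4: x=1 → posterior Beta(18/5, 21/5)
obs 5: x=0 → posterior Beta(18/5, 26/5)
obs 6: x=1 → posterior Beta(23/5, 26/5)
obs 7: x=1 → posterior Beta(28/5, 26/5)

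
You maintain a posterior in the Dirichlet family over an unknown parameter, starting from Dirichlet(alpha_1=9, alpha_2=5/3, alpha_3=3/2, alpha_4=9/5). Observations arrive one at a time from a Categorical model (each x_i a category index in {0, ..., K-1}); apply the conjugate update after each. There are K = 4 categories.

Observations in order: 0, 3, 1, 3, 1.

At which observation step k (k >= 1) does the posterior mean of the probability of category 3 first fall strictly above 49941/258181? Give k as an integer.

k = 4

obs 1: x=0 → posterior Dirichlet(10, 5/3, 3/2, 9/5)
obs 2: x=3 → posterior Dirichlet(10, 5/3, 3/2, 14/5)
obs 3: x=1 → posterior Dirichlet(10, 8/3, 3/2, 14/5)
obs 4: x=3 → posterior Dirichlet(10, 8/3, 3/2, 19/5)
obs 5: x=1 → posterior Dirichlet(10, 11/3, 3/2, 19/5)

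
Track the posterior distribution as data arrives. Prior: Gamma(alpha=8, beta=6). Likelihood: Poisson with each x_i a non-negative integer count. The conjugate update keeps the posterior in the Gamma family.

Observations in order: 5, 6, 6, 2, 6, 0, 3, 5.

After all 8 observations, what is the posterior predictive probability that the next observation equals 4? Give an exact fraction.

obs 1: x=5 → posterior Gamma(13, 7)
obs 2: x=6 → posterior Gamma(19, 8)
obs 3: x=6 → posterior Gamma(25, 9)
obs 4: x=2 → posterior Gamma(27, 10)
obs 5: x=6 → posterior Gamma(33, 11)
obs 6: x=0 → posterior Gamma(33, 12)
obs 7: x=3 → posterior Gamma(36, 13)
obs 8: x=5 → posterior Gamma(41, 14)

13304314428990807396717206392527406149849007064612864/83966617312138217205387036301544867455959320068359375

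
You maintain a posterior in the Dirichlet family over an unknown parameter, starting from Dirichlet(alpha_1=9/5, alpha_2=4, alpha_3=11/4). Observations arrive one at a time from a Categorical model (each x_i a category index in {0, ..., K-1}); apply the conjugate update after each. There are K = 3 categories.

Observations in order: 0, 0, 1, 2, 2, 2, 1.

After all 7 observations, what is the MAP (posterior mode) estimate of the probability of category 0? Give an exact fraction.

obs 1: x=0 → posterior Dirichlet(14/5, 4, 11/4)
obs 2: x=0 → posterior Dirichlet(19/5, 4, 11/4)
obs 3: x=1 → posterior Dirichlet(19/5, 5, 11/4)
obs 4: x=2 → posterior Dirichlet(19/5, 5, 15/4)
obs 5: x=2 → posterior Dirichlet(19/5, 5, 19/4)
obs 6: x=2 → posterior Dirichlet(19/5, 5, 23/4)
obs 7: x=1 → posterior Dirichlet(19/5, 6, 23/4)

56/251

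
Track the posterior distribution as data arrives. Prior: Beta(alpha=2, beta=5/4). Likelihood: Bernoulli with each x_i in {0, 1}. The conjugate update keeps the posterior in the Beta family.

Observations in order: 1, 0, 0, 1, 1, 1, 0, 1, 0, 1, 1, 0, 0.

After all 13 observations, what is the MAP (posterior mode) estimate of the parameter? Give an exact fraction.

obs 1: x=1 → posterior Beta(3, 5/4)
obs 2: x=0 → posterior Beta(3, 9/4)
obs 3: x=0 → posterior Beta(3, 13/4)
obs 4: x=1 → posterior Beta(4, 13/4)
obs 5: x=1 → posterior Beta(5, 13/4)
obs 6: x=1 → posterior Beta(6, 13/4)
obs 7: x=0 → posterior Beta(6, 17/4)
obs 8: x=1 → posterior Beta(7, 17/4)
obs 9: x=0 → posterior Beta(7, 21/4)
obs 10: x=1 → posterior Beta(8, 21/4)
obs 11: x=1 → posterior Beta(9, 21/4)
obs 12: x=0 → posterior Beta(9, 25/4)
obs 13: x=0 → posterior Beta(9, 29/4)

32/57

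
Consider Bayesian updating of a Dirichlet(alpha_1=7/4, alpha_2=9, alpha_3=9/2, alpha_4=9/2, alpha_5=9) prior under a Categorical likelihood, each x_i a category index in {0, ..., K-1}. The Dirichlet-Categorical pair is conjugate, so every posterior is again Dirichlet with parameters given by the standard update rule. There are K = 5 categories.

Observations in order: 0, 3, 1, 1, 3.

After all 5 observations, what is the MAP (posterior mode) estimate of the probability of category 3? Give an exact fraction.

22/115

obs 1: x=0 → posterior Dirichlet(11/4, 9, 9/2, 9/2, 9)
obs 2: x=3 → posterior Dirichlet(11/4, 9, 9/2, 11/2, 9)
obs 3: x=1 → posterior Dirichlet(11/4, 10, 9/2, 11/2, 9)
obs 4: x=1 → posterior Dirichlet(11/4, 11, 9/2, 11/2, 9)
obs 5: x=3 → posterior Dirichlet(11/4, 11, 9/2, 13/2, 9)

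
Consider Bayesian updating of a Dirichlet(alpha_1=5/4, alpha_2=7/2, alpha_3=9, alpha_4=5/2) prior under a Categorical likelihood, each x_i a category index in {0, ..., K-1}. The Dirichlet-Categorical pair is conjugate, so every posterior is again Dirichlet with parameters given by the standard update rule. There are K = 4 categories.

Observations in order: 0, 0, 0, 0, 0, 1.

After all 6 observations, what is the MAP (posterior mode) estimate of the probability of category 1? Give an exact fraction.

obs 1: x=0 → posterior Dirichlet(9/4, 7/2, 9, 5/2)
obs 2: x=0 → posterior Dirichlet(13/4, 7/2, 9, 5/2)
obs 3: x=0 → posterior Dirichlet(17/4, 7/2, 9, 5/2)
obs 4: x=0 → posterior Dirichlet(21/4, 7/2, 9, 5/2)
obs 5: x=0 → posterior Dirichlet(25/4, 7/2, 9, 5/2)
obs 6: x=1 → posterior Dirichlet(25/4, 9/2, 9, 5/2)

14/73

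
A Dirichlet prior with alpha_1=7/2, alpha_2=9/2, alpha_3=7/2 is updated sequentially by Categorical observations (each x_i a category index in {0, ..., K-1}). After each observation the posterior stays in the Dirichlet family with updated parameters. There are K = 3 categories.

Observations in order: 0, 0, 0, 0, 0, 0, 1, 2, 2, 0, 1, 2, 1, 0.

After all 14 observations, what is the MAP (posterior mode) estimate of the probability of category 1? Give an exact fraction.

13/45

obs 1: x=0 → posterior Dirichlet(9/2, 9/2, 7/2)
obs 2: x=0 → posterior Dirichlet(11/2, 9/2, 7/2)
obs 3: x=0 → posterior Dirichlet(13/2, 9/2, 7/2)
obs 4: x=0 → posterior Dirichlet(15/2, 9/2, 7/2)
obs 5: x=0 → posterior Dirichlet(17/2, 9/2, 7/2)
obs 6: x=0 → posterior Dirichlet(19/2, 9/2, 7/2)
obs 7: x=1 → posterior Dirichlet(19/2, 11/2, 7/2)
obs 8: x=2 → posterior Dirichlet(19/2, 11/2, 9/2)
obs 9: x=2 → posterior Dirichlet(19/2, 11/2, 11/2)
obs 10: x=0 → posterior Dirichlet(21/2, 11/2, 11/2)
obs 11: x=1 → posterior Dirichlet(21/2, 13/2, 11/2)
obs 12: x=2 → posterior Dirichlet(21/2, 13/2, 13/2)
obs 13: x=1 → posterior Dirichlet(21/2, 15/2, 13/2)
obs 14: x=0 → posterior Dirichlet(23/2, 15/2, 13/2)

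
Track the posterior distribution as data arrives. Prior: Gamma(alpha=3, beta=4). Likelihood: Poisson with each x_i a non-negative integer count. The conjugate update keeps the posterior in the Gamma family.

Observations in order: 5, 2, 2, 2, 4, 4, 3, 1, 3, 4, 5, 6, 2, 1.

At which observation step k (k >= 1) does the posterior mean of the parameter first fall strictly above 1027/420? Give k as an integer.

obs 1: x=5 → posterior Gamma(8, 5)
obs 2: x=2 → posterior Gamma(10, 6)
obs 3: x=2 → posterior Gamma(12, 7)
obs 4: x=2 → posterior Gamma(14, 8)
obs 5: x=4 → posterior Gamma(18, 9)
obs 6: x=4 → posterior Gamma(22, 10)
obs 7: x=3 → posterior Gamma(25, 11)
obs 8: x=1 → posterior Gamma(26, 12)
obs 9: x=3 → posterior Gamma(29, 13)
obs 10: x=4 → posterior Gamma(33, 14)
obs 11: x=5 → posterior Gamma(38, 15)
obs 12: x=6 → posterior Gamma(44, 16)
obs 13: x=2 → posterior Gamma(46, 17)
obs 14: x=1 → posterior Gamma(47, 18)

k = 11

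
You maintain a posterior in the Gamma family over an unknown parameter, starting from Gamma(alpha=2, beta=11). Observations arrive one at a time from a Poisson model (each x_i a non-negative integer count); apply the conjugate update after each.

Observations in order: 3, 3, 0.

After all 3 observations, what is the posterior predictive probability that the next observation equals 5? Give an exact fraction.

obs 1: x=3 → posterior Gamma(5, 12)
obs 2: x=3 → posterior Gamma(8, 13)
obs 3: x=0 → posterior Gamma(8, 14)

129869436928/216243896484375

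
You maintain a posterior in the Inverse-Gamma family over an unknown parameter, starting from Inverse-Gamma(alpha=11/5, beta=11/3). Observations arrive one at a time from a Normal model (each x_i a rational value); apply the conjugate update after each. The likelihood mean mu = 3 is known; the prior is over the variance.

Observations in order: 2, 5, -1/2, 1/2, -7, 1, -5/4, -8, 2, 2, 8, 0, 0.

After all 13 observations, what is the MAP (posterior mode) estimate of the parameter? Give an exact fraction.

76535/4656

obs 1: x=2 → posterior Inverse-Gamma(27/10, 25/6)
obs 2: x=5 → posterior Inverse-Gamma(16/5, 37/6)
obs 3: x=-1/2 → posterior Inverse-Gamma(37/10, 295/24)
obs 4: x=1/2 → posterior Inverse-Gamma(21/5, 185/12)
obs 5: x=-7 → posterior Inverse-Gamma(47/10, 785/12)
obs 6: x=1 → posterior Inverse-Gamma(26/5, 809/12)
obs 7: x=-5/4 → posterior Inverse-Gamma(57/10, 7339/96)
obs 8: x=-8 → posterior Inverse-Gamma(31/5, 13147/96)
obs 9: x=2 → posterior Inverse-Gamma(67/10, 13195/96)
obs 10: x=2 → posterior Inverse-Gamma(36/5, 13243/96)
obs 11: x=8 → posterior Inverse-Gamma(77/10, 14443/96)
obs 12: x=0 → posterior Inverse-Gamma(41/5, 14875/96)
obs 13: x=0 → posterior Inverse-Gamma(87/10, 15307/96)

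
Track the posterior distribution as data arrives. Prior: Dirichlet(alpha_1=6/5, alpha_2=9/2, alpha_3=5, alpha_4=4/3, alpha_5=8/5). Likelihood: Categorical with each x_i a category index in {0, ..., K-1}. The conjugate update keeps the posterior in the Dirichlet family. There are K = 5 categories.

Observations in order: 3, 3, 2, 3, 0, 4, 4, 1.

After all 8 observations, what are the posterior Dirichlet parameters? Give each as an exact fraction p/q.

obs 1: x=3 → posterior Dirichlet(6/5, 9/2, 5, 7/3, 8/5)
obs 2: x=3 → posterior Dirichlet(6/5, 9/2, 5, 10/3, 8/5)
obs 3: x=2 → posterior Dirichlet(6/5, 9/2, 6, 10/3, 8/5)
obs 4: x=3 → posterior Dirichlet(6/5, 9/2, 6, 13/3, 8/5)
obs 5: x=0 → posterior Dirichlet(11/5, 9/2, 6, 13/3, 8/5)
obs 6: x=4 → posterior Dirichlet(11/5, 9/2, 6, 13/3, 13/5)
obs 7: x=4 → posterior Dirichlet(11/5, 9/2, 6, 13/3, 18/5)
obs 8: x=1 → posterior Dirichlet(11/5, 11/2, 6, 13/3, 18/5)

alpha_1=11/5, alpha_2=11/2, alpha_3=6, alpha_4=13/3, alpha_5=18/5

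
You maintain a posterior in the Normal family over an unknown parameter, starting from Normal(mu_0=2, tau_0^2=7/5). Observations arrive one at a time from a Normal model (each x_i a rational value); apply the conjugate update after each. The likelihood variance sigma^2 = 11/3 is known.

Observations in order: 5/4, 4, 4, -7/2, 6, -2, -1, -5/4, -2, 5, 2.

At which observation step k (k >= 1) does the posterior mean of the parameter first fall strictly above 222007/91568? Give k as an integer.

k = 3

obs 1: x=5/4 → posterior Normal(545/304, 77/76)
obs 2: x=4 → posterior Normal(881/388, 77/97)
obs 3: x=4 → posterior Normal(1217/472, 77/118)
obs 4: x=-7/2 → posterior Normal(923/556, 77/139)
obs 5: x=6 → posterior Normal(1427/640, 77/160)
obs 6: x=-2 → posterior Normal(1259/724, 77/181)
obs 7: x=-1 → posterior Normal(1175/808, 77/202)
obs 8: x=-5/4 → posterior Normal(535/446, 77/223)
obs 9: x=-2 → posterior Normal(451/488, 77/244)
obs 10: x=5 → posterior Normal(661/530, 77/265)
obs 11: x=2 → posterior Normal(745/572, 7/26)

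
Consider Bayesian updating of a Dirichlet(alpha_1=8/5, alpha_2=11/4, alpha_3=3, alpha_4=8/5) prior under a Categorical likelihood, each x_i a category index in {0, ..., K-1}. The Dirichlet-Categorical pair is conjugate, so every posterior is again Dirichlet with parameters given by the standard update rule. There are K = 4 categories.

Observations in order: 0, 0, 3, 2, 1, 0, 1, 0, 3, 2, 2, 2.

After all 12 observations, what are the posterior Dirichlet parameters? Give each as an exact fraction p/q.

alpha_1=28/5, alpha_2=19/4, alpha_3=7, alpha_4=18/5

obs 1: x=0 → posterior Dirichlet(13/5, 11/4, 3, 8/5)
obs 2: x=0 → posterior Dirichlet(18/5, 11/4, 3, 8/5)
obs 3: x=3 → posterior Dirichlet(18/5, 11/4, 3, 13/5)
obs 4: x=2 → posterior Dirichlet(18/5, 11/4, 4, 13/5)
obs 5: x=1 → posterior Dirichlet(18/5, 15/4, 4, 13/5)
obs 6: x=0 → posterior Dirichlet(23/5, 15/4, 4, 13/5)
obs 7: x=1 → posterior Dirichlet(23/5, 19/4, 4, 13/5)
obs 8: x=0 → posterior Dirichlet(28/5, 19/4, 4, 13/5)
obs 9: x=3 → posterior Dirichlet(28/5, 19/4, 4, 18/5)
obs 10: x=2 → posterior Dirichlet(28/5, 19/4, 5, 18/5)
obs 11: x=2 → posterior Dirichlet(28/5, 19/4, 6, 18/5)
obs 12: x=2 → posterior Dirichlet(28/5, 19/4, 7, 18/5)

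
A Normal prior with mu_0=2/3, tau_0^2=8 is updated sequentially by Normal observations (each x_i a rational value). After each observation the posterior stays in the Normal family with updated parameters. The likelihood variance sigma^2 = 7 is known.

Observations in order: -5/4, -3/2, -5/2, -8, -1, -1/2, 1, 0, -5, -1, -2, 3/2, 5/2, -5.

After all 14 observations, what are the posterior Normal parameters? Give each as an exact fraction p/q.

obs 1: x=-5/4 → posterior Normal(-16/45, 56/15)
obs 2: x=-3/2 → posterior Normal(-52/69, 56/23)
obs 3: x=-5/2 → posterior Normal(-112/93, 56/31)
obs 4: x=-8 → posterior Normal(-304/117, 56/39)
obs 5: x=-1 → posterior Normal(-328/141, 56/47)
obs 6: x=-1/2 → posterior Normal(-68/33, 56/55)
obs 7: x=1 → posterior Normal(-316/189, 8/9)
obs 8: x=0 → posterior Normal(-316/213, 56/71)
obs 9: x=-5 → posterior Normal(-436/237, 56/79)
obs 10: x=-1 → posterior Normal(-460/261, 56/87)
obs 11: x=-2 → posterior Normal(-508/285, 56/95)
obs 12: x=3/2 → posterior Normal(-472/309, 56/103)
obs 13: x=5/2 → posterior Normal(-412/333, 56/111)
obs 14: x=-5 → posterior Normal(-76/51, 8/17)

mu_0=-76/51, tau_0^2=8/17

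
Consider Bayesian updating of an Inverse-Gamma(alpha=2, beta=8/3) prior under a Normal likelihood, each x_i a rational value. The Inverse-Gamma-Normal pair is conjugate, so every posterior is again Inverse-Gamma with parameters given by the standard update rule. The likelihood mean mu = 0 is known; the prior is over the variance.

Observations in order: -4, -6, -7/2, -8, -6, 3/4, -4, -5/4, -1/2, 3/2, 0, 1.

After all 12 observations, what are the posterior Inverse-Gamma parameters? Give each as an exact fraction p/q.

alpha=8, beta=4589/48

obs 1: x=-4 → posterior Inverse-Gamma(5/2, 32/3)
obs 2: x=-6 → posterior Inverse-Gamma(3, 86/3)
obs 3: x=-7/2 → posterior Inverse-Gamma(7/2, 835/24)
obs 4: x=-8 → posterior Inverse-Gamma(4, 1603/24)
obs 5: x=-6 → posterior Inverse-Gamma(9/2, 2035/24)
obs 6: x=3/4 → posterior Inverse-Gamma(5, 8167/96)
obs 7: x=-4 → posterior Inverse-Gamma(11/2, 8935/96)
obs 8: x=-5/4 → posterior Inverse-Gamma(6, 4505/48)
obs 9: x=-1/2 → posterior Inverse-Gamma(13/2, 4511/48)
obs 10: x=3/2 → posterior Inverse-Gamma(7, 4565/48)
obs 11: x=0 → posterior Inverse-Gamma(15/2, 4565/48)
obs 12: x=1 → posterior Inverse-Gamma(8, 4589/48)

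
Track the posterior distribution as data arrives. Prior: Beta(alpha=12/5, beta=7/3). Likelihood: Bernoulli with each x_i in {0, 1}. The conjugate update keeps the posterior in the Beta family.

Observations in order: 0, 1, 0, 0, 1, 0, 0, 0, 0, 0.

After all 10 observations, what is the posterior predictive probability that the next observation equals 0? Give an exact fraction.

155/221

obs 1: x=0 → posterior Beta(12/5, 10/3)
obs 2: x=1 → posterior Beta(17/5, 10/3)
obs 3: x=0 → posterior Beta(17/5, 13/3)
obs 4: x=0 → posterior Beta(17/5, 16/3)
obs 5: x=1 → posterior Beta(22/5, 16/3)
obs 6: x=0 → posterior Beta(22/5, 19/3)
obs 7: x=0 → posterior Beta(22/5, 22/3)
obs 8: x=0 → posterior Beta(22/5, 25/3)
obs 9: x=0 → posterior Beta(22/5, 28/3)
obs 10: x=0 → posterior Beta(22/5, 31/3)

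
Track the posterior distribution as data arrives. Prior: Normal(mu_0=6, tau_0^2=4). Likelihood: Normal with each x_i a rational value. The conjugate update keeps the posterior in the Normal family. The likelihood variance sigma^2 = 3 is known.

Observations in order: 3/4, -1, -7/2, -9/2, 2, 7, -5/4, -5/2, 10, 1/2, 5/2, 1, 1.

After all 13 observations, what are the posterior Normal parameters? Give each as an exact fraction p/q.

mu_0=6/5, tau_0^2=12/55

obs 1: x=3/4 → posterior Normal(3, 12/7)
obs 2: x=-1 → posterior Normal(17/11, 12/11)
obs 3: x=-7/2 → posterior Normal(1/5, 4/5)
obs 4: x=-9/2 → posterior Normal(-15/19, 12/19)
obs 5: x=2 → posterior Normal(-7/23, 12/23)
obs 6: x=7 → posterior Normal(7/9, 4/9)
obs 7: x=-5/4 → posterior Normal(16/31, 12/31)
obs 8: x=-5/2 → posterior Normal(6/35, 12/35)
obs 9: x=10 → posterior Normal(46/39, 4/13)
obs 10: x=1/2 → posterior Normal(48/43, 12/43)
obs 11: x=5/2 → posterior Normal(58/47, 12/47)
obs 12: x=1 → posterior Normal(62/51, 4/17)
obs 13: x=1 → posterior Normal(6/5, 12/55)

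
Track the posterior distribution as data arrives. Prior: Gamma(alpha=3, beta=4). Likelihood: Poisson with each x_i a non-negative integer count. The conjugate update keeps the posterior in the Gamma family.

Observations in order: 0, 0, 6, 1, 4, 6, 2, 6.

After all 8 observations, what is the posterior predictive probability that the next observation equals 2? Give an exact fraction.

669269329185462092844123738341376/2619995643649944960380551432833049

obs 1: x=0 → posterior Gamma(3, 5)
obs 2: x=0 → posterior Gamma(3, 6)
obs 3: x=6 → posterior Gamma(9, 7)
obs 4: x=1 → posterior Gamma(10, 8)
obs 5: x=4 → posterior Gamma(14, 9)
obs 6: x=6 → posterior Gamma(20, 10)
obs 7: x=2 → posterior Gamma(22, 11)
obs 8: x=6 → posterior Gamma(28, 12)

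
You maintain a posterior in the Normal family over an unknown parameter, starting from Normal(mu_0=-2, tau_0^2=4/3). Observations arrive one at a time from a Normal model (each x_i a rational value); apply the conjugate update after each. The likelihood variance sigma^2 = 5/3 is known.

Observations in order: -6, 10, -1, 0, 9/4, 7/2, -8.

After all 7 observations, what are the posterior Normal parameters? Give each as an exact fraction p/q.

mu_0=-7/33, tau_0^2=20/99

obs 1: x=-6 → posterior Normal(-34/9, 20/27)
obs 2: x=10 → posterior Normal(6/13, 20/39)
obs 3: x=-1 → posterior Normal(2/17, 20/51)
obs 4: x=0 → posterior Normal(2/21, 20/63)
obs 5: x=9/4 → posterior Normal(11/25, 4/15)
obs 6: x=7/2 → posterior Normal(25/29, 20/87)
obs 7: x=-8 → posterior Normal(-7/33, 20/99)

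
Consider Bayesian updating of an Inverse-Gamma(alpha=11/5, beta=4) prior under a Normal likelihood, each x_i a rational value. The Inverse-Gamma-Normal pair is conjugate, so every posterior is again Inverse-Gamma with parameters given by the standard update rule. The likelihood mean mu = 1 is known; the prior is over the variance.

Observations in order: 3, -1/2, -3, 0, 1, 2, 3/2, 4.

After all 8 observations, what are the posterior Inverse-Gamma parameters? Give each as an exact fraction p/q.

obs 1: x=3 → posterior Inverse-Gamma(27/10, 6)
obs 2: x=-1/2 → posterior Inverse-Gamma(16/5, 57/8)
obs 3: x=-3 → posterior Inverse-Gamma(37/10, 121/8)
obs 4: x=0 → posterior Inverse-Gamma(21/5, 125/8)
obs 5: x=1 → posterior Inverse-Gamma(47/10, 125/8)
obs 6: x=2 → posterior Inverse-Gamma(26/5, 129/8)
obs 7: x=3/2 → posterior Inverse-Gamma(57/10, 65/4)
obs 8: x=4 → posterior Inverse-Gamma(31/5, 83/4)

alpha=31/5, beta=83/4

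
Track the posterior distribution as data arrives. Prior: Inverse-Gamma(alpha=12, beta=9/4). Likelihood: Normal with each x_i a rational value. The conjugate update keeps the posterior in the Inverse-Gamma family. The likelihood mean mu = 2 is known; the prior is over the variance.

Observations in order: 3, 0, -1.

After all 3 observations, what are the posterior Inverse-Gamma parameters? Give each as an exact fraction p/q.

obs 1: x=3 → posterior Inverse-Gamma(25/2, 11/4)
obs 2: x=0 → posterior Inverse-Gamma(13, 19/4)
obs 3: x=-1 → posterior Inverse-Gamma(27/2, 37/4)

alpha=27/2, beta=37/4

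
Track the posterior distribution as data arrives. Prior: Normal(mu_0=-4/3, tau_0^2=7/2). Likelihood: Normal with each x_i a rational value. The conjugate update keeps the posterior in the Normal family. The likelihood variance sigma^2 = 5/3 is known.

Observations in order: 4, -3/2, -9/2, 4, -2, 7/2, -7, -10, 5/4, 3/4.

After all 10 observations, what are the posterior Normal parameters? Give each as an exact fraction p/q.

obs 1: x=4 → posterior Normal(212/93, 35/31)
obs 2: x=-3/2 → posterior Normal(235/312, 35/52)
obs 3: x=-9/2 → posterior Normal(-166/219, 35/73)
obs 4: x=4 → posterior Normal(43/141, 35/94)
obs 5: x=-2 → posterior Normal(-8/69, 7/23)
obs 6: x=7/2 → posterior Normal(361/816, 35/136)
obs 7: x=-7 → posterior Normal(-521/942, 35/157)
obs 8: x=-10 → posterior Normal(-1781/1068, 35/178)
obs 9: x=5/4 → posterior Normal(-3247/2388, 35/199)
obs 10: x=3/4 → posterior Normal(-139/120, 7/44)

mu_0=-139/120, tau_0^2=7/44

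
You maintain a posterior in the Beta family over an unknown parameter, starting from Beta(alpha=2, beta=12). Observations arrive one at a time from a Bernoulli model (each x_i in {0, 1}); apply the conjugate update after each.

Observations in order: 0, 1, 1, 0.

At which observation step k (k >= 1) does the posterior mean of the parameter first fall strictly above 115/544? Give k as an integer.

obs 1: x=0 → posterior Beta(2, 13)
obs 2: x=1 → posterior Beta(3, 13)
obs 3: x=1 → posterior Beta(4, 13)
obs 4: x=0 → posterior Beta(4, 14)

k = 3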